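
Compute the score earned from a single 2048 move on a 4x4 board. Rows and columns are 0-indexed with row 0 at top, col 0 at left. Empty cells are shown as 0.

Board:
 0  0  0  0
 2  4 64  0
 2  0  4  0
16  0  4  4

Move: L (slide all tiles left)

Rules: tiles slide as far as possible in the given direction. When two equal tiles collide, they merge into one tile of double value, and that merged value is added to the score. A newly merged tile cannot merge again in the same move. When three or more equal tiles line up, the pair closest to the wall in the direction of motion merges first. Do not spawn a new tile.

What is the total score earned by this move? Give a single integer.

Slide left:
row 0: [0, 0, 0, 0] -> [0, 0, 0, 0]  score +0 (running 0)
row 1: [2, 4, 64, 0] -> [2, 4, 64, 0]  score +0 (running 0)
row 2: [2, 0, 4, 0] -> [2, 4, 0, 0]  score +0 (running 0)
row 3: [16, 0, 4, 4] -> [16, 8, 0, 0]  score +8 (running 8)
Board after move:
 0  0  0  0
 2  4 64  0
 2  4  0  0
16  8  0  0

Answer: 8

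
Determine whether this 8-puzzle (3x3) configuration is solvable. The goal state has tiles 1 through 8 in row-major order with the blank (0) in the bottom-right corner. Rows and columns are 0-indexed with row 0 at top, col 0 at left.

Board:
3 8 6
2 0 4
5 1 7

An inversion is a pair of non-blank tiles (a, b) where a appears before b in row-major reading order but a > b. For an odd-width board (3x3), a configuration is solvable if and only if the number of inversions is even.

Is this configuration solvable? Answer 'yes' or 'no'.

Inversions (pairs i<j in row-major order where tile[i] > tile[j] > 0): 15
15 is odd, so the puzzle is not solvable.

Answer: no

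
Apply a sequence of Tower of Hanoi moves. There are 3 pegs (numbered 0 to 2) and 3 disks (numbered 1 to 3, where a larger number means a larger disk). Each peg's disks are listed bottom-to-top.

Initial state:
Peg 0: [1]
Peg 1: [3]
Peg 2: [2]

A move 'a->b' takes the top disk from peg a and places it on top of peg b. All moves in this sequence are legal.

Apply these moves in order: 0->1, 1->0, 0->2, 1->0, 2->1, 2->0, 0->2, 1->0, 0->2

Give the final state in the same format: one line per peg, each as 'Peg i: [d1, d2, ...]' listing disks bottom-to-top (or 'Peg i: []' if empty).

After move 1 (0->1):
Peg 0: []
Peg 1: [3, 1]
Peg 2: [2]

After move 2 (1->0):
Peg 0: [1]
Peg 1: [3]
Peg 2: [2]

After move 3 (0->2):
Peg 0: []
Peg 1: [3]
Peg 2: [2, 1]

After move 4 (1->0):
Peg 0: [3]
Peg 1: []
Peg 2: [2, 1]

After move 5 (2->1):
Peg 0: [3]
Peg 1: [1]
Peg 2: [2]

After move 6 (2->0):
Peg 0: [3, 2]
Peg 1: [1]
Peg 2: []

After move 7 (0->2):
Peg 0: [3]
Peg 1: [1]
Peg 2: [2]

After move 8 (1->0):
Peg 0: [3, 1]
Peg 1: []
Peg 2: [2]

After move 9 (0->2):
Peg 0: [3]
Peg 1: []
Peg 2: [2, 1]

Answer: Peg 0: [3]
Peg 1: []
Peg 2: [2, 1]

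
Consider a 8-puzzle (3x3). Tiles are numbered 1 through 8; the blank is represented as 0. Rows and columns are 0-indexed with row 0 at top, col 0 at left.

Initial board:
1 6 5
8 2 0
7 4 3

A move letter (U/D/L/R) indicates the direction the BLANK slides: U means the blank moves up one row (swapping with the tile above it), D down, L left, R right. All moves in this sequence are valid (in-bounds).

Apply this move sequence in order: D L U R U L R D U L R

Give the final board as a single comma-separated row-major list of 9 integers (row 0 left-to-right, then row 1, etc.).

After move 1 (D):
1 6 5
8 2 3
7 4 0

After move 2 (L):
1 6 5
8 2 3
7 0 4

After move 3 (U):
1 6 5
8 0 3
7 2 4

After move 4 (R):
1 6 5
8 3 0
7 2 4

After move 5 (U):
1 6 0
8 3 5
7 2 4

After move 6 (L):
1 0 6
8 3 5
7 2 4

After move 7 (R):
1 6 0
8 3 5
7 2 4

After move 8 (D):
1 6 5
8 3 0
7 2 4

After move 9 (U):
1 6 0
8 3 5
7 2 4

After move 10 (L):
1 0 6
8 3 5
7 2 4

After move 11 (R):
1 6 0
8 3 5
7 2 4

Answer: 1, 6, 0, 8, 3, 5, 7, 2, 4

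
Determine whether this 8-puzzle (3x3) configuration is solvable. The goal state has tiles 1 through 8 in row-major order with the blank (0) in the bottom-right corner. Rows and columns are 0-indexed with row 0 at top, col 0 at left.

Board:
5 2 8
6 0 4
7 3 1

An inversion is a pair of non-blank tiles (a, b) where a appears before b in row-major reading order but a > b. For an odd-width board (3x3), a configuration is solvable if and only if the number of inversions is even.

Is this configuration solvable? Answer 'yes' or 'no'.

Inversions (pairs i<j in row-major order where tile[i] > tile[j] > 0): 18
18 is even, so the puzzle is solvable.

Answer: yes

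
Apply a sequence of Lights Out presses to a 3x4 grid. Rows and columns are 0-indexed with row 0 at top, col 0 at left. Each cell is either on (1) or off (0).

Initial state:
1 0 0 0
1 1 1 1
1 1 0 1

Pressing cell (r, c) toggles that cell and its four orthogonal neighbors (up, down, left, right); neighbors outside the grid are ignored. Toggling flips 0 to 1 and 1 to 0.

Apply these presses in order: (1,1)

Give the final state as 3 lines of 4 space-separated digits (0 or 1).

After press 1 at (1,1):
1 1 0 0
0 0 0 1
1 0 0 1

Answer: 1 1 0 0
0 0 0 1
1 0 0 1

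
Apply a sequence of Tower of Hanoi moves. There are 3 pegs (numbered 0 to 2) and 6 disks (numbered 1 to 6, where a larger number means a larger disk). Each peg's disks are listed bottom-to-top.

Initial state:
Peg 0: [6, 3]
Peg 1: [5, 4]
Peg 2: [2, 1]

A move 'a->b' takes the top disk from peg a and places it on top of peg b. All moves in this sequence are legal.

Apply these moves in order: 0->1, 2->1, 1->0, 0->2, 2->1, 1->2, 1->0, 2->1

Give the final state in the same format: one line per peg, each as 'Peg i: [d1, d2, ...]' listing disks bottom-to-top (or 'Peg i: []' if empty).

Answer: Peg 0: [6, 3]
Peg 1: [5, 4, 1]
Peg 2: [2]

Derivation:
After move 1 (0->1):
Peg 0: [6]
Peg 1: [5, 4, 3]
Peg 2: [2, 1]

After move 2 (2->1):
Peg 0: [6]
Peg 1: [5, 4, 3, 1]
Peg 2: [2]

After move 3 (1->0):
Peg 0: [6, 1]
Peg 1: [5, 4, 3]
Peg 2: [2]

After move 4 (0->2):
Peg 0: [6]
Peg 1: [5, 4, 3]
Peg 2: [2, 1]

After move 5 (2->1):
Peg 0: [6]
Peg 1: [5, 4, 3, 1]
Peg 2: [2]

After move 6 (1->2):
Peg 0: [6]
Peg 1: [5, 4, 3]
Peg 2: [2, 1]

After move 7 (1->0):
Peg 0: [6, 3]
Peg 1: [5, 4]
Peg 2: [2, 1]

After move 8 (2->1):
Peg 0: [6, 3]
Peg 1: [5, 4, 1]
Peg 2: [2]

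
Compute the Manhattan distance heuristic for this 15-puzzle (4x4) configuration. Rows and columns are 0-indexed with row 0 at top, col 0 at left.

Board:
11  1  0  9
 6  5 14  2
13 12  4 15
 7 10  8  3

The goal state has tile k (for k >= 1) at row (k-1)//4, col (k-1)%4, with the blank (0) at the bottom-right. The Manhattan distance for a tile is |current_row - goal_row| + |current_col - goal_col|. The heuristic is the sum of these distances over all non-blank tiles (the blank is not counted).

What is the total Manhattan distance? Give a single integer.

Tile 11: at (0,0), goal (2,2), distance |0-2|+|0-2| = 4
Tile 1: at (0,1), goal (0,0), distance |0-0|+|1-0| = 1
Tile 9: at (0,3), goal (2,0), distance |0-2|+|3-0| = 5
Tile 6: at (1,0), goal (1,1), distance |1-1|+|0-1| = 1
Tile 5: at (1,1), goal (1,0), distance |1-1|+|1-0| = 1
Tile 14: at (1,2), goal (3,1), distance |1-3|+|2-1| = 3
Tile 2: at (1,3), goal (0,1), distance |1-0|+|3-1| = 3
Tile 13: at (2,0), goal (3,0), distance |2-3|+|0-0| = 1
Tile 12: at (2,1), goal (2,3), distance |2-2|+|1-3| = 2
Tile 4: at (2,2), goal (0,3), distance |2-0|+|2-3| = 3
Tile 15: at (2,3), goal (3,2), distance |2-3|+|3-2| = 2
Tile 7: at (3,0), goal (1,2), distance |3-1|+|0-2| = 4
Tile 10: at (3,1), goal (2,1), distance |3-2|+|1-1| = 1
Tile 8: at (3,2), goal (1,3), distance |3-1|+|2-3| = 3
Tile 3: at (3,3), goal (0,2), distance |3-0|+|3-2| = 4
Sum: 4 + 1 + 5 + 1 + 1 + 3 + 3 + 1 + 2 + 3 + 2 + 4 + 1 + 3 + 4 = 38

Answer: 38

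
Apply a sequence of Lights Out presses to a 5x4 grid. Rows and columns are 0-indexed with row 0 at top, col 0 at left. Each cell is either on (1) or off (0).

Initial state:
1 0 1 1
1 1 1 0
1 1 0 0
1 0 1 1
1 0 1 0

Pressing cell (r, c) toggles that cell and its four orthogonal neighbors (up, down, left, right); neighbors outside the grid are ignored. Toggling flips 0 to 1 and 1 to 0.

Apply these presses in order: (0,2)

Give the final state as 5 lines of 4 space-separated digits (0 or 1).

After press 1 at (0,2):
1 1 0 0
1 1 0 0
1 1 0 0
1 0 1 1
1 0 1 0

Answer: 1 1 0 0
1 1 0 0
1 1 0 0
1 0 1 1
1 0 1 0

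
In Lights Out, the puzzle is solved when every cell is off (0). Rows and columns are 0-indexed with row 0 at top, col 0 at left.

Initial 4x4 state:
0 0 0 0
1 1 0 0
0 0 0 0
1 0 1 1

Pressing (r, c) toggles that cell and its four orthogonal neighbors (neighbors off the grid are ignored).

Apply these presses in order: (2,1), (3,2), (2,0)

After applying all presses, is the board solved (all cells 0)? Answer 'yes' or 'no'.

Answer: yes

Derivation:
After press 1 at (2,1):
0 0 0 0
1 0 0 0
1 1 1 0
1 1 1 1

After press 2 at (3,2):
0 0 0 0
1 0 0 0
1 1 0 0
1 0 0 0

After press 3 at (2,0):
0 0 0 0
0 0 0 0
0 0 0 0
0 0 0 0

Lights still on: 0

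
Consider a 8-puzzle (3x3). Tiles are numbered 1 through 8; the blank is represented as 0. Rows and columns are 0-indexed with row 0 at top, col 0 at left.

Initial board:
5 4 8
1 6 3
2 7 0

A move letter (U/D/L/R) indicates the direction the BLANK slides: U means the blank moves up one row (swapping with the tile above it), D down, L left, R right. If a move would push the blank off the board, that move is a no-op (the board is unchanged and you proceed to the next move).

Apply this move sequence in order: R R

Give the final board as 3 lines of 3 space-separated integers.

After move 1 (R):
5 4 8
1 6 3
2 7 0

After move 2 (R):
5 4 8
1 6 3
2 7 0

Answer: 5 4 8
1 6 3
2 7 0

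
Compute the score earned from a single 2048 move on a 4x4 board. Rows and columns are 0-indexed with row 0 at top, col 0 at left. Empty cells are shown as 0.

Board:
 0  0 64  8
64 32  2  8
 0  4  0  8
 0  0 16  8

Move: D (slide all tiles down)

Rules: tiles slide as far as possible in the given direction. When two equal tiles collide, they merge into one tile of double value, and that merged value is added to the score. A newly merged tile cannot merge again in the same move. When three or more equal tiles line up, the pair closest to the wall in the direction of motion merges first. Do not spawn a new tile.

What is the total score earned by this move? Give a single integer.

Slide down:
col 0: [0, 64, 0, 0] -> [0, 0, 0, 64]  score +0 (running 0)
col 1: [0, 32, 4, 0] -> [0, 0, 32, 4]  score +0 (running 0)
col 2: [64, 2, 0, 16] -> [0, 64, 2, 16]  score +0 (running 0)
col 3: [8, 8, 8, 8] -> [0, 0, 16, 16]  score +32 (running 32)
Board after move:
 0  0  0  0
 0  0 64  0
 0 32  2 16
64  4 16 16

Answer: 32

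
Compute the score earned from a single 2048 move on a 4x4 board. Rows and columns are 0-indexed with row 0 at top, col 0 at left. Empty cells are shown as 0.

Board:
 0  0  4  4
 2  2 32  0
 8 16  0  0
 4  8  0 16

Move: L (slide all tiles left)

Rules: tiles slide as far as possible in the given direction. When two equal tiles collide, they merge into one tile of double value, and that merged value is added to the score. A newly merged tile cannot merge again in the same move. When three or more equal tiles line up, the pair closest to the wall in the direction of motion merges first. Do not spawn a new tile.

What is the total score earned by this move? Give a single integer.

Slide left:
row 0: [0, 0, 4, 4] -> [8, 0, 0, 0]  score +8 (running 8)
row 1: [2, 2, 32, 0] -> [4, 32, 0, 0]  score +4 (running 12)
row 2: [8, 16, 0, 0] -> [8, 16, 0, 0]  score +0 (running 12)
row 3: [4, 8, 0, 16] -> [4, 8, 16, 0]  score +0 (running 12)
Board after move:
 8  0  0  0
 4 32  0  0
 8 16  0  0
 4  8 16  0

Answer: 12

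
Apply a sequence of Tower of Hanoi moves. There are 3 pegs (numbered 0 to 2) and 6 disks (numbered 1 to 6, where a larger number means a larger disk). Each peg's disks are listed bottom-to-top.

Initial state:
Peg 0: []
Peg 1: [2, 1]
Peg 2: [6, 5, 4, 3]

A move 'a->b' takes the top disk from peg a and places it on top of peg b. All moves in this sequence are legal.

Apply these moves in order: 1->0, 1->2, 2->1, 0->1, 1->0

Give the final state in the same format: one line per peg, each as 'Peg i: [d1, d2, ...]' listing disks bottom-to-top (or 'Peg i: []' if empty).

Answer: Peg 0: [1]
Peg 1: [2]
Peg 2: [6, 5, 4, 3]

Derivation:
After move 1 (1->0):
Peg 0: [1]
Peg 1: [2]
Peg 2: [6, 5, 4, 3]

After move 2 (1->2):
Peg 0: [1]
Peg 1: []
Peg 2: [6, 5, 4, 3, 2]

After move 3 (2->1):
Peg 0: [1]
Peg 1: [2]
Peg 2: [6, 5, 4, 3]

After move 4 (0->1):
Peg 0: []
Peg 1: [2, 1]
Peg 2: [6, 5, 4, 3]

After move 5 (1->0):
Peg 0: [1]
Peg 1: [2]
Peg 2: [6, 5, 4, 3]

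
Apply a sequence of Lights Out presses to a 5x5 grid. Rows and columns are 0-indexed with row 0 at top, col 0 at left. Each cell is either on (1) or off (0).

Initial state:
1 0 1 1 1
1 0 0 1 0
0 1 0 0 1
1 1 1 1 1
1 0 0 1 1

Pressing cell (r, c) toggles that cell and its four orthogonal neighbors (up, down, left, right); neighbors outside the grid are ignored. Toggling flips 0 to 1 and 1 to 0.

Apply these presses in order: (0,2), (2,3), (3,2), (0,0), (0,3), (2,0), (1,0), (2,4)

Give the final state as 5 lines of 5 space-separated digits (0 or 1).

Answer: 1 0 1 1 0
0 1 1 1 1
0 0 0 0 1
0 0 0 1 0
1 0 1 1 1

Derivation:
After press 1 at (0,2):
1 1 0 0 1
1 0 1 1 0
0 1 0 0 1
1 1 1 1 1
1 0 0 1 1

After press 2 at (2,3):
1 1 0 0 1
1 0 1 0 0
0 1 1 1 0
1 1 1 0 1
1 0 0 1 1

After press 3 at (3,2):
1 1 0 0 1
1 0 1 0 0
0 1 0 1 0
1 0 0 1 1
1 0 1 1 1

After press 4 at (0,0):
0 0 0 0 1
0 0 1 0 0
0 1 0 1 0
1 0 0 1 1
1 0 1 1 1

After press 5 at (0,3):
0 0 1 1 0
0 0 1 1 0
0 1 0 1 0
1 0 0 1 1
1 0 1 1 1

After press 6 at (2,0):
0 0 1 1 0
1 0 1 1 0
1 0 0 1 0
0 0 0 1 1
1 0 1 1 1

After press 7 at (1,0):
1 0 1 1 0
0 1 1 1 0
0 0 0 1 0
0 0 0 1 1
1 0 1 1 1

After press 8 at (2,4):
1 0 1 1 0
0 1 1 1 1
0 0 0 0 1
0 0 0 1 0
1 0 1 1 1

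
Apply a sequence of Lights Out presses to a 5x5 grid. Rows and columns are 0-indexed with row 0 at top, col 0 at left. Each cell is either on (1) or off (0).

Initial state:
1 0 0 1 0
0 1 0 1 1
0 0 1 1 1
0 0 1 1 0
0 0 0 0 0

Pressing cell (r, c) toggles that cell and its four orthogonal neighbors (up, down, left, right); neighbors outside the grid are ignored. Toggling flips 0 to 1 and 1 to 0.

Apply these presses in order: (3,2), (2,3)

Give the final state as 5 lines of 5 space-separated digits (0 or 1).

Answer: 1 0 0 1 0
0 1 0 0 1
0 0 1 0 0
0 1 0 1 0
0 0 1 0 0

Derivation:
After press 1 at (3,2):
1 0 0 1 0
0 1 0 1 1
0 0 0 1 1
0 1 0 0 0
0 0 1 0 0

After press 2 at (2,3):
1 0 0 1 0
0 1 0 0 1
0 0 1 0 0
0 1 0 1 0
0 0 1 0 0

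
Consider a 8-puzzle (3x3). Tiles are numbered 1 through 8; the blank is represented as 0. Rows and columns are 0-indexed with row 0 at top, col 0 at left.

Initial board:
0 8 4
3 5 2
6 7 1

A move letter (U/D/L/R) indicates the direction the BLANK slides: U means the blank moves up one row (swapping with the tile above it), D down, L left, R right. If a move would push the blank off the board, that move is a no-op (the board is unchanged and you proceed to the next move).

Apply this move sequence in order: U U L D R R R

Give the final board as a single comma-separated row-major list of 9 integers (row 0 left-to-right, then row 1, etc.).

Answer: 3, 8, 4, 5, 2, 0, 6, 7, 1

Derivation:
After move 1 (U):
0 8 4
3 5 2
6 7 1

After move 2 (U):
0 8 4
3 5 2
6 7 1

After move 3 (L):
0 8 4
3 5 2
6 7 1

After move 4 (D):
3 8 4
0 5 2
6 7 1

After move 5 (R):
3 8 4
5 0 2
6 7 1

After move 6 (R):
3 8 4
5 2 0
6 7 1

After move 7 (R):
3 8 4
5 2 0
6 7 1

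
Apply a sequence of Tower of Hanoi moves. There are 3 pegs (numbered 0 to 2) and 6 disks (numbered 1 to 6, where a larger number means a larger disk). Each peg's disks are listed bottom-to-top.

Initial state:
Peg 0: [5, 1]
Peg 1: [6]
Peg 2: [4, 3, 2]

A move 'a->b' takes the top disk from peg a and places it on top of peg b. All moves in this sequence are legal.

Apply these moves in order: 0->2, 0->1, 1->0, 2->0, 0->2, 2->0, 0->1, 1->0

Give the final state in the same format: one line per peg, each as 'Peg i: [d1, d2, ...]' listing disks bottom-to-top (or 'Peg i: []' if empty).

Answer: Peg 0: [5, 1]
Peg 1: [6]
Peg 2: [4, 3, 2]

Derivation:
After move 1 (0->2):
Peg 0: [5]
Peg 1: [6]
Peg 2: [4, 3, 2, 1]

After move 2 (0->1):
Peg 0: []
Peg 1: [6, 5]
Peg 2: [4, 3, 2, 1]

After move 3 (1->0):
Peg 0: [5]
Peg 1: [6]
Peg 2: [4, 3, 2, 1]

After move 4 (2->0):
Peg 0: [5, 1]
Peg 1: [6]
Peg 2: [4, 3, 2]

After move 5 (0->2):
Peg 0: [5]
Peg 1: [6]
Peg 2: [4, 3, 2, 1]

After move 6 (2->0):
Peg 0: [5, 1]
Peg 1: [6]
Peg 2: [4, 3, 2]

After move 7 (0->1):
Peg 0: [5]
Peg 1: [6, 1]
Peg 2: [4, 3, 2]

After move 8 (1->0):
Peg 0: [5, 1]
Peg 1: [6]
Peg 2: [4, 3, 2]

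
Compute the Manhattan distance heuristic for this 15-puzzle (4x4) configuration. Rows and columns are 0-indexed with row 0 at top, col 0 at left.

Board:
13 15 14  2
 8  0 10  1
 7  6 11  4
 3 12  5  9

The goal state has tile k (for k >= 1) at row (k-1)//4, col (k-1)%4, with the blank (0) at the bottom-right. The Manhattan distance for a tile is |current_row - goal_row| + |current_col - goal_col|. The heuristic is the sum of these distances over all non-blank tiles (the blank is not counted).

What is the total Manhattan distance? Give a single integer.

Answer: 44

Derivation:
Tile 13: at (0,0), goal (3,0), distance |0-3|+|0-0| = 3
Tile 15: at (0,1), goal (3,2), distance |0-3|+|1-2| = 4
Tile 14: at (0,2), goal (3,1), distance |0-3|+|2-1| = 4
Tile 2: at (0,3), goal (0,1), distance |0-0|+|3-1| = 2
Tile 8: at (1,0), goal (1,3), distance |1-1|+|0-3| = 3
Tile 10: at (1,2), goal (2,1), distance |1-2|+|2-1| = 2
Tile 1: at (1,3), goal (0,0), distance |1-0|+|3-0| = 4
Tile 7: at (2,0), goal (1,2), distance |2-1|+|0-2| = 3
Tile 6: at (2,1), goal (1,1), distance |2-1|+|1-1| = 1
Tile 11: at (2,2), goal (2,2), distance |2-2|+|2-2| = 0
Tile 4: at (2,3), goal (0,3), distance |2-0|+|3-3| = 2
Tile 3: at (3,0), goal (0,2), distance |3-0|+|0-2| = 5
Tile 12: at (3,1), goal (2,3), distance |3-2|+|1-3| = 3
Tile 5: at (3,2), goal (1,0), distance |3-1|+|2-0| = 4
Tile 9: at (3,3), goal (2,0), distance |3-2|+|3-0| = 4
Sum: 3 + 4 + 4 + 2 + 3 + 2 + 4 + 3 + 1 + 0 + 2 + 5 + 3 + 4 + 4 = 44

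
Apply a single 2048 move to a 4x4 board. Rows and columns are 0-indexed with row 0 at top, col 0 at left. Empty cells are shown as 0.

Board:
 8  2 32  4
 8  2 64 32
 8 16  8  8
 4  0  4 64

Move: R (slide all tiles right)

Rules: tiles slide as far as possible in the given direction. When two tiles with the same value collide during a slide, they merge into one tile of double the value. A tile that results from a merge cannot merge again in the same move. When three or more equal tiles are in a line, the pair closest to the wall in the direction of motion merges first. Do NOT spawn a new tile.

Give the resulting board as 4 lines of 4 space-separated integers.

Answer:  8  2 32  4
 8  2 64 32
 0  8 16 16
 0  0  8 64

Derivation:
Slide right:
row 0: [8, 2, 32, 4] -> [8, 2, 32, 4]
row 1: [8, 2, 64, 32] -> [8, 2, 64, 32]
row 2: [8, 16, 8, 8] -> [0, 8, 16, 16]
row 3: [4, 0, 4, 64] -> [0, 0, 8, 64]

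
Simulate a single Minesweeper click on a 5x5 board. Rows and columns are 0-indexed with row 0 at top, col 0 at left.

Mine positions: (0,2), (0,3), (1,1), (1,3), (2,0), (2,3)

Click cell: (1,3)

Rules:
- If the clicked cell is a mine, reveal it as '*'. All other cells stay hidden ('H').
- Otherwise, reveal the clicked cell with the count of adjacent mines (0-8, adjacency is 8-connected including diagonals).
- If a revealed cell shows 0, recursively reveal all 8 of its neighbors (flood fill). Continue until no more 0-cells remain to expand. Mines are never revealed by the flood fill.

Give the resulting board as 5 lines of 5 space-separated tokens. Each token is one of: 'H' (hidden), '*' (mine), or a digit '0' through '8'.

H H H H H
H H H * H
H H H H H
H H H H H
H H H H H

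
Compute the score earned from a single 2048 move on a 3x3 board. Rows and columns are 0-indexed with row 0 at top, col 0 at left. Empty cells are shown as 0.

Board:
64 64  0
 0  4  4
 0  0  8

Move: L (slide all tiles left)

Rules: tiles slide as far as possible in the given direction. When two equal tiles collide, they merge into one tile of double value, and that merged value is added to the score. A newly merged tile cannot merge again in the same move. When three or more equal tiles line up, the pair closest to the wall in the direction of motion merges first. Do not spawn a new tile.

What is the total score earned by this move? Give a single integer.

Slide left:
row 0: [64, 64, 0] -> [128, 0, 0]  score +128 (running 128)
row 1: [0, 4, 4] -> [8, 0, 0]  score +8 (running 136)
row 2: [0, 0, 8] -> [8, 0, 0]  score +0 (running 136)
Board after move:
128   0   0
  8   0   0
  8   0   0

Answer: 136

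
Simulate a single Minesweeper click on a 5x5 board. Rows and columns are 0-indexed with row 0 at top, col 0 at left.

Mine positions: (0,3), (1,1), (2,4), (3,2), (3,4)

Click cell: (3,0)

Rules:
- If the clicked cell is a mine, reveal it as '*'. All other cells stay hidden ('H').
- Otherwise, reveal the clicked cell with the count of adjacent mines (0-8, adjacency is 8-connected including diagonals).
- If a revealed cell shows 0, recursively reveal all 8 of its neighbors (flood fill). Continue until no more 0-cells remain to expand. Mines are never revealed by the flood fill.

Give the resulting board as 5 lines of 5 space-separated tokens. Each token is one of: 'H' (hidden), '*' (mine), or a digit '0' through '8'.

H H H H H
H H H H H
1 2 H H H
0 1 H H H
0 1 H H H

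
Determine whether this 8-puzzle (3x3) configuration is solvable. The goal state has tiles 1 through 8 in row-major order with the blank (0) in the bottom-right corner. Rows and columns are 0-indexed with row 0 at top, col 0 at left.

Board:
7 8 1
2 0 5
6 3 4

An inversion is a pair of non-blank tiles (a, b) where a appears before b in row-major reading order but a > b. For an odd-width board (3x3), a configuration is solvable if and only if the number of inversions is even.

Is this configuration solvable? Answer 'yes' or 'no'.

Inversions (pairs i<j in row-major order where tile[i] > tile[j] > 0): 16
16 is even, so the puzzle is solvable.

Answer: yes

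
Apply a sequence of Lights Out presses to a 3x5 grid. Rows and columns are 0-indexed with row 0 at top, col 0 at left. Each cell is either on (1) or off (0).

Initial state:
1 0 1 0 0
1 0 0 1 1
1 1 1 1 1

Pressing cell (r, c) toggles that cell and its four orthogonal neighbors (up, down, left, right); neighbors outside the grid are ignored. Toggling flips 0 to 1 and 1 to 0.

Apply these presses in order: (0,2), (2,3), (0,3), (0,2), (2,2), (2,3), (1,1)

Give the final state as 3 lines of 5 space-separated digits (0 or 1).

Answer: 1 1 0 1 1
0 1 0 0 1
1 1 0 0 1

Derivation:
After press 1 at (0,2):
1 1 0 1 0
1 0 1 1 1
1 1 1 1 1

After press 2 at (2,3):
1 1 0 1 0
1 0 1 0 1
1 1 0 0 0

After press 3 at (0,3):
1 1 1 0 1
1 0 1 1 1
1 1 0 0 0

After press 4 at (0,2):
1 0 0 1 1
1 0 0 1 1
1 1 0 0 0

After press 5 at (2,2):
1 0 0 1 1
1 0 1 1 1
1 0 1 1 0

After press 6 at (2,3):
1 0 0 1 1
1 0 1 0 1
1 0 0 0 1

After press 7 at (1,1):
1 1 0 1 1
0 1 0 0 1
1 1 0 0 1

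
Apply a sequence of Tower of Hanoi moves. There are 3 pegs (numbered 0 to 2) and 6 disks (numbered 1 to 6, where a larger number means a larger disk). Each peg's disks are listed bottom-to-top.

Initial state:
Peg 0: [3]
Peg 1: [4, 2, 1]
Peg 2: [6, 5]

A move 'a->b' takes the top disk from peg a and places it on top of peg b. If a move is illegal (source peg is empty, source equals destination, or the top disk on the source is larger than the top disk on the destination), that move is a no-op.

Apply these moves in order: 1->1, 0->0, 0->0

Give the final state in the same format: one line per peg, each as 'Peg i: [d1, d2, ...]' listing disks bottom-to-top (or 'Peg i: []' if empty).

Answer: Peg 0: [3]
Peg 1: [4, 2, 1]
Peg 2: [6, 5]

Derivation:
After move 1 (1->1):
Peg 0: [3]
Peg 1: [4, 2, 1]
Peg 2: [6, 5]

After move 2 (0->0):
Peg 0: [3]
Peg 1: [4, 2, 1]
Peg 2: [6, 5]

After move 3 (0->0):
Peg 0: [3]
Peg 1: [4, 2, 1]
Peg 2: [6, 5]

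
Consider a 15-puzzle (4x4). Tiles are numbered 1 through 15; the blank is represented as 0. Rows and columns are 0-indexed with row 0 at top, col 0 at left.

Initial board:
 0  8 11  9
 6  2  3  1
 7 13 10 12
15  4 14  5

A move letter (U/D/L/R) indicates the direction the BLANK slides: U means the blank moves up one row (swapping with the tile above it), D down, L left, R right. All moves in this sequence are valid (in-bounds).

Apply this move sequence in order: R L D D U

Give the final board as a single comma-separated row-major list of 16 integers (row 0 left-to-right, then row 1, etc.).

After move 1 (R):
 8  0 11  9
 6  2  3  1
 7 13 10 12
15  4 14  5

After move 2 (L):
 0  8 11  9
 6  2  3  1
 7 13 10 12
15  4 14  5

After move 3 (D):
 6  8 11  9
 0  2  3  1
 7 13 10 12
15  4 14  5

After move 4 (D):
 6  8 11  9
 7  2  3  1
 0 13 10 12
15  4 14  5

After move 5 (U):
 6  8 11  9
 0  2  3  1
 7 13 10 12
15  4 14  5

Answer: 6, 8, 11, 9, 0, 2, 3, 1, 7, 13, 10, 12, 15, 4, 14, 5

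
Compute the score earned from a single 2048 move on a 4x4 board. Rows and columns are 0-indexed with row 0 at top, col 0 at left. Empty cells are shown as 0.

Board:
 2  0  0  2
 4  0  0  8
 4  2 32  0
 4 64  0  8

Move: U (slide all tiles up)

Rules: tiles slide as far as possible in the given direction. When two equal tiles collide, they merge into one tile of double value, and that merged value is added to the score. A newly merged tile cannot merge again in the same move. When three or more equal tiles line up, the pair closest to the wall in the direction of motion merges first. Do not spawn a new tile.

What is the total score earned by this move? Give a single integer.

Answer: 24

Derivation:
Slide up:
col 0: [2, 4, 4, 4] -> [2, 8, 4, 0]  score +8 (running 8)
col 1: [0, 0, 2, 64] -> [2, 64, 0, 0]  score +0 (running 8)
col 2: [0, 0, 32, 0] -> [32, 0, 0, 0]  score +0 (running 8)
col 3: [2, 8, 0, 8] -> [2, 16, 0, 0]  score +16 (running 24)
Board after move:
 2  2 32  2
 8 64  0 16
 4  0  0  0
 0  0  0  0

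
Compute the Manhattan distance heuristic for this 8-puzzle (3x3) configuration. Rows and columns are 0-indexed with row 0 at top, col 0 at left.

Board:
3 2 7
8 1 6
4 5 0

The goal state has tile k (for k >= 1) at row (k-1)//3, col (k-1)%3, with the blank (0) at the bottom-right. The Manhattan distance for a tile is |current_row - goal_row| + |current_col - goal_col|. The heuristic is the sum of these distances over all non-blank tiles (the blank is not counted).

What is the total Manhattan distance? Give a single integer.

Tile 3: at (0,0), goal (0,2), distance |0-0|+|0-2| = 2
Tile 2: at (0,1), goal (0,1), distance |0-0|+|1-1| = 0
Tile 7: at (0,2), goal (2,0), distance |0-2|+|2-0| = 4
Tile 8: at (1,0), goal (2,1), distance |1-2|+|0-1| = 2
Tile 1: at (1,1), goal (0,0), distance |1-0|+|1-0| = 2
Tile 6: at (1,2), goal (1,2), distance |1-1|+|2-2| = 0
Tile 4: at (2,0), goal (1,0), distance |2-1|+|0-0| = 1
Tile 5: at (2,1), goal (1,1), distance |2-1|+|1-1| = 1
Sum: 2 + 0 + 4 + 2 + 2 + 0 + 1 + 1 = 12

Answer: 12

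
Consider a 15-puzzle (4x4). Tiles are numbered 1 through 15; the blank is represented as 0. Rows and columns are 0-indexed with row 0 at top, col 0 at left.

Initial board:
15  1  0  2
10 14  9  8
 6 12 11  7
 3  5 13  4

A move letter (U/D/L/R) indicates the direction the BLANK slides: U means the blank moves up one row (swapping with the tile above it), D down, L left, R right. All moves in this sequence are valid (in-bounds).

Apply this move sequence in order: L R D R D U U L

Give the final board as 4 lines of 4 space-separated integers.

After move 1 (L):
15  0  1  2
10 14  9  8
 6 12 11  7
 3  5 13  4

After move 2 (R):
15  1  0  2
10 14  9  8
 6 12 11  7
 3  5 13  4

After move 3 (D):
15  1  9  2
10 14  0  8
 6 12 11  7
 3  5 13  4

After move 4 (R):
15  1  9  2
10 14  8  0
 6 12 11  7
 3  5 13  4

After move 5 (D):
15  1  9  2
10 14  8  7
 6 12 11  0
 3  5 13  4

After move 6 (U):
15  1  9  2
10 14  8  0
 6 12 11  7
 3  5 13  4

After move 7 (U):
15  1  9  0
10 14  8  2
 6 12 11  7
 3  5 13  4

After move 8 (L):
15  1  0  9
10 14  8  2
 6 12 11  7
 3  5 13  4

Answer: 15  1  0  9
10 14  8  2
 6 12 11  7
 3  5 13  4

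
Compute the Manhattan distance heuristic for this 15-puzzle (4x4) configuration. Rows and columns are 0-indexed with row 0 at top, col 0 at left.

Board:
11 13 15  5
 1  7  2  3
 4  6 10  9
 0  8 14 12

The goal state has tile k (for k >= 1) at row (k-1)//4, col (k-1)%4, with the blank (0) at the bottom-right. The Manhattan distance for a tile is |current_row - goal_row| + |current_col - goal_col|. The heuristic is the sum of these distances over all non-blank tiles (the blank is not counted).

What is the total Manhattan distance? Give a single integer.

Answer: 37

Derivation:
Tile 11: (0,0)->(2,2) = 4
Tile 13: (0,1)->(3,0) = 4
Tile 15: (0,2)->(3,2) = 3
Tile 5: (0,3)->(1,0) = 4
Tile 1: (1,0)->(0,0) = 1
Tile 7: (1,1)->(1,2) = 1
Tile 2: (1,2)->(0,1) = 2
Tile 3: (1,3)->(0,2) = 2
Tile 4: (2,0)->(0,3) = 5
Tile 6: (2,1)->(1,1) = 1
Tile 10: (2,2)->(2,1) = 1
Tile 9: (2,3)->(2,0) = 3
Tile 8: (3,1)->(1,3) = 4
Tile 14: (3,2)->(3,1) = 1
Tile 12: (3,3)->(2,3) = 1
Sum: 4 + 4 + 3 + 4 + 1 + 1 + 2 + 2 + 5 + 1 + 1 + 3 + 4 + 1 + 1 = 37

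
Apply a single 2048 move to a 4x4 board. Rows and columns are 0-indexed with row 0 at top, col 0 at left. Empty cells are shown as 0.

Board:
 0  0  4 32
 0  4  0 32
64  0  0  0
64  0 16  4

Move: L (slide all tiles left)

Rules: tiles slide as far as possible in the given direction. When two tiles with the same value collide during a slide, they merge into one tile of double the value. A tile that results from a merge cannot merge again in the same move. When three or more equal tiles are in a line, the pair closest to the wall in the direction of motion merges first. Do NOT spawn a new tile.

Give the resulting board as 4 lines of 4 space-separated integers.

Answer:  4 32  0  0
 4 32  0  0
64  0  0  0
64 16  4  0

Derivation:
Slide left:
row 0: [0, 0, 4, 32] -> [4, 32, 0, 0]
row 1: [0, 4, 0, 32] -> [4, 32, 0, 0]
row 2: [64, 0, 0, 0] -> [64, 0, 0, 0]
row 3: [64, 0, 16, 4] -> [64, 16, 4, 0]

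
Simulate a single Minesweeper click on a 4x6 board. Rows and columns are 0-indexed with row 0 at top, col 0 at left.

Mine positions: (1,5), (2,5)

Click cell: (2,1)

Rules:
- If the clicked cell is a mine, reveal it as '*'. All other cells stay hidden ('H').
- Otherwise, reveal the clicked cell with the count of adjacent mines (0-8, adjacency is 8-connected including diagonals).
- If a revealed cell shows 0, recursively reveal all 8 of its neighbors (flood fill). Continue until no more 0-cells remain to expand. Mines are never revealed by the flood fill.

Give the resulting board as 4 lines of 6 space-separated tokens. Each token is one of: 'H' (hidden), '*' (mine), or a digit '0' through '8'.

0 0 0 0 1 H
0 0 0 0 2 H
0 0 0 0 2 H
0 0 0 0 1 H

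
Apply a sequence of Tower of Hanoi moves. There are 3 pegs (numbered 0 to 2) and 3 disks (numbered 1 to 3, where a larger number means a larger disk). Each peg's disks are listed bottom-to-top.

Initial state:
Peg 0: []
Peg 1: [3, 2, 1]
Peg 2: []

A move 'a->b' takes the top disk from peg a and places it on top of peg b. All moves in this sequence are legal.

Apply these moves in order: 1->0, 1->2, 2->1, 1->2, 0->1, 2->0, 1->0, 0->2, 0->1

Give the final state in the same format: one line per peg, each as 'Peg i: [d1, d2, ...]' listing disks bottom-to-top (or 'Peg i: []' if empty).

After move 1 (1->0):
Peg 0: [1]
Peg 1: [3, 2]
Peg 2: []

After move 2 (1->2):
Peg 0: [1]
Peg 1: [3]
Peg 2: [2]

After move 3 (2->1):
Peg 0: [1]
Peg 1: [3, 2]
Peg 2: []

After move 4 (1->2):
Peg 0: [1]
Peg 1: [3]
Peg 2: [2]

After move 5 (0->1):
Peg 0: []
Peg 1: [3, 1]
Peg 2: [2]

After move 6 (2->0):
Peg 0: [2]
Peg 1: [3, 1]
Peg 2: []

After move 7 (1->0):
Peg 0: [2, 1]
Peg 1: [3]
Peg 2: []

After move 8 (0->2):
Peg 0: [2]
Peg 1: [3]
Peg 2: [1]

After move 9 (0->1):
Peg 0: []
Peg 1: [3, 2]
Peg 2: [1]

Answer: Peg 0: []
Peg 1: [3, 2]
Peg 2: [1]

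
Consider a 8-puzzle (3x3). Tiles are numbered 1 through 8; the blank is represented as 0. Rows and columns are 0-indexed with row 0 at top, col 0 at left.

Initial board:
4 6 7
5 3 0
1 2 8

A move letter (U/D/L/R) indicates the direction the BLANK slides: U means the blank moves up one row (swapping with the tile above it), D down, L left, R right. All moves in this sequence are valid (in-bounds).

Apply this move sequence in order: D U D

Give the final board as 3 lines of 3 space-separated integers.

Answer: 4 6 7
5 3 8
1 2 0

Derivation:
After move 1 (D):
4 6 7
5 3 8
1 2 0

After move 2 (U):
4 6 7
5 3 0
1 2 8

After move 3 (D):
4 6 7
5 3 8
1 2 0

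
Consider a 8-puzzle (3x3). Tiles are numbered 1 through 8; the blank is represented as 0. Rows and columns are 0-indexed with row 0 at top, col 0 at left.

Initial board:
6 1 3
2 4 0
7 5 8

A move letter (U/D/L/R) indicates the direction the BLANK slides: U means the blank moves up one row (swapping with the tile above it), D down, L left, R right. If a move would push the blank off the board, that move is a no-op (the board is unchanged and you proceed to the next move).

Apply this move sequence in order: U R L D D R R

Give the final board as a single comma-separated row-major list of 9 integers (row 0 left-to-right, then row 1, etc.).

Answer: 6, 4, 1, 2, 5, 3, 7, 8, 0

Derivation:
After move 1 (U):
6 1 0
2 4 3
7 5 8

After move 2 (R):
6 1 0
2 4 3
7 5 8

After move 3 (L):
6 0 1
2 4 3
7 5 8

After move 4 (D):
6 4 1
2 0 3
7 5 8

After move 5 (D):
6 4 1
2 5 3
7 0 8

After move 6 (R):
6 4 1
2 5 3
7 8 0

After move 7 (R):
6 4 1
2 5 3
7 8 0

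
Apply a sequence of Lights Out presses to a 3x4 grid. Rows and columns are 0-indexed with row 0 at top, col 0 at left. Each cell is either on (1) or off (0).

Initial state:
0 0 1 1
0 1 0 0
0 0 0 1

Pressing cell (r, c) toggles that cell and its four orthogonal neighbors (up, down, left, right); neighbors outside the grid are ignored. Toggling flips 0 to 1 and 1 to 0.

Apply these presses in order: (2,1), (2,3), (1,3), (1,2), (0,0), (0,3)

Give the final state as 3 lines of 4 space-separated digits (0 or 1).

Answer: 1 1 1 1
1 1 0 0
1 1 1 1

Derivation:
After press 1 at (2,1):
0 0 1 1
0 0 0 0
1 1 1 1

After press 2 at (2,3):
0 0 1 1
0 0 0 1
1 1 0 0

After press 3 at (1,3):
0 0 1 0
0 0 1 0
1 1 0 1

After press 4 at (1,2):
0 0 0 0
0 1 0 1
1 1 1 1

After press 5 at (0,0):
1 1 0 0
1 1 0 1
1 1 1 1

After press 6 at (0,3):
1 1 1 1
1 1 0 0
1 1 1 1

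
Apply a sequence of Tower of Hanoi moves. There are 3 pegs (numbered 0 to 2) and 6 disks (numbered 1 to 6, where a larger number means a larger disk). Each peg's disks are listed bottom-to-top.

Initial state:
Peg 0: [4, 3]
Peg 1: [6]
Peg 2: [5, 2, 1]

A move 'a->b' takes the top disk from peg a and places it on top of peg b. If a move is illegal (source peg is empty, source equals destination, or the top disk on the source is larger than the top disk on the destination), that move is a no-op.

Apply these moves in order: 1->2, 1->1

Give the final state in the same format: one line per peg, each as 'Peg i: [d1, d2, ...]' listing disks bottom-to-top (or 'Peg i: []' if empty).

After move 1 (1->2):
Peg 0: [4, 3]
Peg 1: [6]
Peg 2: [5, 2, 1]

After move 2 (1->1):
Peg 0: [4, 3]
Peg 1: [6]
Peg 2: [5, 2, 1]

Answer: Peg 0: [4, 3]
Peg 1: [6]
Peg 2: [5, 2, 1]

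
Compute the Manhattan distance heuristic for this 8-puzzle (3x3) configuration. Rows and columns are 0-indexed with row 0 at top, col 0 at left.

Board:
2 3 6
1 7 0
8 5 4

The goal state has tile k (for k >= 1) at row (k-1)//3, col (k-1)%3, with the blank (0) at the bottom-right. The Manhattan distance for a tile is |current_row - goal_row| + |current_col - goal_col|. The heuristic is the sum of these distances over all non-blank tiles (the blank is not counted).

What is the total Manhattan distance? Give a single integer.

Tile 2: at (0,0), goal (0,1), distance |0-0|+|0-1| = 1
Tile 3: at (0,1), goal (0,2), distance |0-0|+|1-2| = 1
Tile 6: at (0,2), goal (1,2), distance |0-1|+|2-2| = 1
Tile 1: at (1,0), goal (0,0), distance |1-0|+|0-0| = 1
Tile 7: at (1,1), goal (2,0), distance |1-2|+|1-0| = 2
Tile 8: at (2,0), goal (2,1), distance |2-2|+|0-1| = 1
Tile 5: at (2,1), goal (1,1), distance |2-1|+|1-1| = 1
Tile 4: at (2,2), goal (1,0), distance |2-1|+|2-0| = 3
Sum: 1 + 1 + 1 + 1 + 2 + 1 + 1 + 3 = 11

Answer: 11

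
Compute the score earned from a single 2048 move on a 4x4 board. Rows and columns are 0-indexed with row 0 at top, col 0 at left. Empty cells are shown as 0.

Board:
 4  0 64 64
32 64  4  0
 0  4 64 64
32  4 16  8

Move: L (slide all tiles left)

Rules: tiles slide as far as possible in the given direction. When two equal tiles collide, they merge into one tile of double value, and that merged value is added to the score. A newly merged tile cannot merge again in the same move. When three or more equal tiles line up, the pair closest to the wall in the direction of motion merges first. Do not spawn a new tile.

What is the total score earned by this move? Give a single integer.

Slide left:
row 0: [4, 0, 64, 64] -> [4, 128, 0, 0]  score +128 (running 128)
row 1: [32, 64, 4, 0] -> [32, 64, 4, 0]  score +0 (running 128)
row 2: [0, 4, 64, 64] -> [4, 128, 0, 0]  score +128 (running 256)
row 3: [32, 4, 16, 8] -> [32, 4, 16, 8]  score +0 (running 256)
Board after move:
  4 128   0   0
 32  64   4   0
  4 128   0   0
 32   4  16   8

Answer: 256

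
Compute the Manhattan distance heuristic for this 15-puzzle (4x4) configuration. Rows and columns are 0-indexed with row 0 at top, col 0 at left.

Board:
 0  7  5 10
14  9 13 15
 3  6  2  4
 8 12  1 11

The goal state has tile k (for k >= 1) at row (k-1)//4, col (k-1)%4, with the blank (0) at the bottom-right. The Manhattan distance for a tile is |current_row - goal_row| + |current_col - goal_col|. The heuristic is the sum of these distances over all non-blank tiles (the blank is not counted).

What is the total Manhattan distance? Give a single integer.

Answer: 46

Derivation:
Tile 7: (0,1)->(1,2) = 2
Tile 5: (0,2)->(1,0) = 3
Tile 10: (0,3)->(2,1) = 4
Tile 14: (1,0)->(3,1) = 3
Tile 9: (1,1)->(2,0) = 2
Tile 13: (1,2)->(3,0) = 4
Tile 15: (1,3)->(3,2) = 3
Tile 3: (2,0)->(0,2) = 4
Tile 6: (2,1)->(1,1) = 1
Tile 2: (2,2)->(0,1) = 3
Tile 4: (2,3)->(0,3) = 2
Tile 8: (3,0)->(1,3) = 5
Tile 12: (3,1)->(2,3) = 3
Tile 1: (3,2)->(0,0) = 5
Tile 11: (3,3)->(2,2) = 2
Sum: 2 + 3 + 4 + 3 + 2 + 4 + 3 + 4 + 1 + 3 + 2 + 5 + 3 + 5 + 2 = 46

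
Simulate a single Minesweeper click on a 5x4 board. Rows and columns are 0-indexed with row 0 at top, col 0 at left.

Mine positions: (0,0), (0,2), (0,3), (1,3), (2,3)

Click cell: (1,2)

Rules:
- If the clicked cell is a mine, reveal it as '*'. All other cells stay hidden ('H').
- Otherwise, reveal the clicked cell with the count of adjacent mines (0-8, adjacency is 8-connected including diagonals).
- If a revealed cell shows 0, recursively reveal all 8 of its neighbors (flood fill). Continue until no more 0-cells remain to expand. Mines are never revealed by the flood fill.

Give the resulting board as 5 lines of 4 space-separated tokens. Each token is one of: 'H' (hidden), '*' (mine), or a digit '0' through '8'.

H H H H
H H 4 H
H H H H
H H H H
H H H H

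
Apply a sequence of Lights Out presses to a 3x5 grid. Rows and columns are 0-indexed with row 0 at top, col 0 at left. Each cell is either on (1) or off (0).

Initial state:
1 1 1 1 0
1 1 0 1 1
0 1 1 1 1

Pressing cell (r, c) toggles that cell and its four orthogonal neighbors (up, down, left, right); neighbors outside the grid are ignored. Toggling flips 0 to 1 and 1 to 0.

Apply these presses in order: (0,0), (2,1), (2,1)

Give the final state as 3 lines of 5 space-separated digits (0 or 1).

Answer: 0 0 1 1 0
0 1 0 1 1
0 1 1 1 1

Derivation:
After press 1 at (0,0):
0 0 1 1 0
0 1 0 1 1
0 1 1 1 1

After press 2 at (2,1):
0 0 1 1 0
0 0 0 1 1
1 0 0 1 1

After press 3 at (2,1):
0 0 1 1 0
0 1 0 1 1
0 1 1 1 1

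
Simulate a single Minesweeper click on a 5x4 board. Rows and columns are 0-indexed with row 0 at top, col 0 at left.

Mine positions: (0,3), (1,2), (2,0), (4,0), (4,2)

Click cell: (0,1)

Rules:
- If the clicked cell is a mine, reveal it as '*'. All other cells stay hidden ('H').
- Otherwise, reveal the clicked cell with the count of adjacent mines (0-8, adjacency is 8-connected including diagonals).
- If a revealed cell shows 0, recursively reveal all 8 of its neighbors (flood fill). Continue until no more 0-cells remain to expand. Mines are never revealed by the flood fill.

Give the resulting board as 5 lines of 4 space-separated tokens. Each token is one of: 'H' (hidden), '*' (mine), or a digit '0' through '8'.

H 1 H H
H H H H
H H H H
H H H H
H H H H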